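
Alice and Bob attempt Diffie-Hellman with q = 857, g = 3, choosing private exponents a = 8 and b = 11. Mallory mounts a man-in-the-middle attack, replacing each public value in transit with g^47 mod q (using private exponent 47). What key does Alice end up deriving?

Alice receives Mallory's public value M = 3^47 mod 857 instead of the honest one.
3^1 ≡ 3 (mod 857)
3^2 = (3^1)^2 ≡ 3^2 = 9 ≡ 9 (mod 857)
3^4 = (3^2)^2 ≡ 9^2 = 81 ≡ 81 (mod 857)
3^8 = (3^4)^2 ≡ 81^2 = 6561 ≡ 562 (mod 857)
3^16 = (3^8)^2 ≡ 562^2 = 315844 ≡ 468 (mod 857)
3^32 = (3^16)^2 ≡ 468^2 = 219024 ≡ 489 (mod 857)
3^47 = 3^32 · 3^8 · 3^4 · 3^2 · 3^1 ≡ 489 · 562 · 81 · 9 · 3 ≡ 11 (mod 857).
So M = 11. Alice computes K = M^8 mod 857.
11^1 ≡ 11 (mod 857)
11^2 = (11^1)^2 ≡ 11^2 = 121 ≡ 121 (mod 857)
11^4 = (11^2)^2 ≡ 121^2 = 14641 ≡ 72 (mod 857)
11^8 = (11^4)^2 ≡ 72^2 = 5184 ≡ 42 (mod 857)

42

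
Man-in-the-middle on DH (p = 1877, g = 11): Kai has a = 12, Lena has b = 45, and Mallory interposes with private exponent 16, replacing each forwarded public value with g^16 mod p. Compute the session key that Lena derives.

Lena receives Mallory's public value M = 11^16 mod 1877 instead of the honest one.
11^1 ≡ 11 (mod 1877)
11^2 = (11^1)^2 ≡ 11^2 = 121 ≡ 121 (mod 1877)
11^4 = (11^2)^2 ≡ 121^2 = 14641 ≡ 1502 (mod 1877)
11^8 = (11^4)^2 ≡ 1502^2 = 2256004 ≡ 1727 (mod 1877)
11^16 = (11^8)^2 ≡ 1727^2 = 2982529 ≡ 1853 (mod 1877)
So M = 1853. Lena computes K = M^45 mod 1877.
1853^1 ≡ 1853 (mod 1877)
1853^2 = (1853^1)^2 ≡ 1853^2 = 3433609 ≡ 576 (mod 1877)
1853^4 = (1853^2)^2 ≡ 576^2 = 331776 ≡ 1424 (mod 1877)
1853^8 = (1853^4)^2 ≡ 1424^2 = 2027776 ≡ 616 (mod 1877)
1853^16 = (1853^8)^2 ≡ 616^2 = 379456 ≡ 302 (mod 1877)
1853^32 = (1853^16)^2 ≡ 302^2 = 91204 ≡ 1108 (mod 1877)
1853^45 = 1853^32 · 1853^8 · 1853^4 · 1853^1 ≡ 1108 · 616 · 1424 · 1853 ≡ 835 (mod 1877).

835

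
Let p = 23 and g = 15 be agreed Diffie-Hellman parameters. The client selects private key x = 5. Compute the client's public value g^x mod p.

Public value = 15^5 mod 23.
15^1 ≡ 15 (mod 23)
15^2 = (15^1)^2 ≡ 15^2 = 225 ≡ 18 (mod 23)
15^4 = (15^2)^2 ≡ 18^2 = 324 ≡ 2 (mod 23)
15^5 = 15^4 · 15^1 ≡ 2 · 15 ≡ 7 (mod 23).

7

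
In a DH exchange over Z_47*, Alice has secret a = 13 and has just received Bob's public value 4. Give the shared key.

8

Shared key K = 4^13 mod 47.
4^1 ≡ 4 (mod 47)
4^2 = (4^1)^2 ≡ 4^2 = 16 ≡ 16 (mod 47)
4^4 = (4^2)^2 ≡ 16^2 = 256 ≡ 21 (mod 47)
4^8 = (4^4)^2 ≡ 21^2 = 441 ≡ 18 (mod 47)
4^13 = 4^8 · 4^4 · 4^1 ≡ 18 · 21 · 4 ≡ 8 (mod 47).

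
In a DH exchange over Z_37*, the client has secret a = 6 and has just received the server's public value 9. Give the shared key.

Shared key K = 9^6 mod 37.
9^1 ≡ 9 (mod 37)
9^2 = (9^1)^2 ≡ 9^2 = 81 ≡ 7 (mod 37)
9^4 = (9^2)^2 ≡ 7^2 = 49 ≡ 12 (mod 37)
9^6 = 9^4 · 9^2 ≡ 12 · 7 ≡ 10 (mod 37).

10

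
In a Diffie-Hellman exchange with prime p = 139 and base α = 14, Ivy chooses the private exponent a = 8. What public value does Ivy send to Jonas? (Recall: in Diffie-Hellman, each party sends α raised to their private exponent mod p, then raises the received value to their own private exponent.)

63

Public value = 14^8 (mod 139).
14^1 ≡ 14 (mod 139)
14^2 = (14^1)^2 ≡ 14^2 = 196 ≡ 57 (mod 139)
14^4 = (14^2)^2 ≡ 57^2 = 3249 ≡ 52 (mod 139)
14^8 = (14^4)^2 ≡ 52^2 = 2704 ≡ 63 (mod 139)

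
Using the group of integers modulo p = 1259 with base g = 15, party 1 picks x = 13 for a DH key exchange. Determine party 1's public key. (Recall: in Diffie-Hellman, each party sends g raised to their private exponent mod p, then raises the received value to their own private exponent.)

154

Public value = 15^{13} \pmod{1259}.
15^1 ≡ 15 (mod 1259)
15^2 = (15^1)^2 ≡ 15^2 = 225 ≡ 225 (mod 1259)
15^4 = (15^2)^2 ≡ 225^2 = 50625 ≡ 265 (mod 1259)
15^8 = (15^4)^2 ≡ 265^2 = 70225 ≡ 980 (mod 1259)
15^13 = 15^8 · 15^4 · 15^1 ≡ 980 · 265 · 15 ≡ 154 (mod 1259).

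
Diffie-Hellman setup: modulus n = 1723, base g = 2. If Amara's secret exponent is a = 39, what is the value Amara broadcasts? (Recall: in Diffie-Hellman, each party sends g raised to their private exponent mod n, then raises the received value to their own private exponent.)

977

Public value = 2^39 (mod 1723).
2^1 ≡ 2 (mod 1723)
2^2 = (2^1)^2 ≡ 2^2 = 4 ≡ 4 (mod 1723)
2^4 = (2^2)^2 ≡ 4^2 = 16 ≡ 16 (mod 1723)
2^8 = (2^4)^2 ≡ 16^2 = 256 ≡ 256 (mod 1723)
2^16 = (2^8)^2 ≡ 256^2 = 65536 ≡ 62 (mod 1723)
2^32 = (2^16)^2 ≡ 62^2 = 3844 ≡ 398 (mod 1723)
2^39 = 2^32 · 2^4 · 2^2 · 2^1 ≡ 398 · 16 · 4 · 2 ≡ 977 (mod 1723).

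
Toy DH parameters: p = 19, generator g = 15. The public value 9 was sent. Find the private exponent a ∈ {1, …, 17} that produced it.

4

Try successive powers of 15 modulo 19:
15^1 ≡ 15
15^2 ≡ 16
15^3 ≡ 12
15^4 ≡ 9
Found: a = 4.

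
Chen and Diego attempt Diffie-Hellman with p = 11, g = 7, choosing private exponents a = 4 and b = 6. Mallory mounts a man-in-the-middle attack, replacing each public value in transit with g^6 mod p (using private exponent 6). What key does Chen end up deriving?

Chen receives Mallory's public value M = 7^6 mod 11 instead of the honest one.
7^1 ≡ 7 (mod 11)
7^2 = (7^1)^2 ≡ 7^2 = 49 ≡ 5 (mod 11)
7^4 = (7^2)^2 ≡ 5^2 = 25 ≡ 3 (mod 11)
7^6 = 7^4 · 7^2 ≡ 3 · 5 ≡ 4 (mod 11).
So M = 4. Chen computes K = M^4 mod 11.
4^1 ≡ 4 (mod 11)
4^2 = (4^1)^2 ≡ 4^2 = 16 ≡ 5 (mod 11)
4^4 = (4^2)^2 ≡ 5^2 = 25 ≡ 3 (mod 11)

3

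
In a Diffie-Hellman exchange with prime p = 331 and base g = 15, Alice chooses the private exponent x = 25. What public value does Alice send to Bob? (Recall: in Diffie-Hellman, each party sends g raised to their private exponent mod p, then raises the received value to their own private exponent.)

151

Public value = 15^25 mod 331.
15^1 ≡ 15 (mod 331)
15^2 = (15^1)^2 ≡ 15^2 = 225 ≡ 225 (mod 331)
15^4 = (15^2)^2 ≡ 225^2 = 50625 ≡ 313 (mod 331)
15^8 = (15^4)^2 ≡ 313^2 = 97969 ≡ 324 (mod 331)
15^16 = (15^8)^2 ≡ 324^2 = 104976 ≡ 49 (mod 331)
15^25 = 15^16 · 15^8 · 15^1 ≡ 49 · 324 · 15 ≡ 151 (mod 331).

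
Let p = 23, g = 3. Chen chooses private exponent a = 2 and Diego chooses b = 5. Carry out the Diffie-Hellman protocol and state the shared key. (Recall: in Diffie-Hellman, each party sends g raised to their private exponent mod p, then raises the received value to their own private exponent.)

Chen sends A = g^a mod p = 3^2 mod 23.
3^1 ≡ 3 (mod 23)
3^2 = (3^1)^2 ≡ 3^2 = 9 ≡ 9 (mod 23)
So A = 9. Diego then computes K = A^b mod p = 9^5 mod 23.
9^1 ≡ 9 (mod 23)
9^2 = (9^1)^2 ≡ 9^2 = 81 ≡ 12 (mod 23)
9^4 = (9^2)^2 ≡ 12^2 = 144 ≡ 6 (mod 23)
9^5 = 9^4 · 9^1 ≡ 6 · 9 ≡ 8 (mod 23).

8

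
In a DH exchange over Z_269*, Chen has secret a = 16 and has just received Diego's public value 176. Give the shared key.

62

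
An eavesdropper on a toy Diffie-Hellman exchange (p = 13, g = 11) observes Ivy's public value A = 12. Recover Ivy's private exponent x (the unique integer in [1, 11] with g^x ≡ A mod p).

Try successive powers of 11 modulo 13:
11^1 ≡ 11
11^2 ≡ 4
11^3 ≡ 5
11^4 ≡ 3
11^5 ≡ 7
11^6 ≡ 12
Found: x = 6.

6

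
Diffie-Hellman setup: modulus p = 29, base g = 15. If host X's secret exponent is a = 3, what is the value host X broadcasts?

Public value = 15^3 (mod 29).
15^1 ≡ 15 (mod 29)
15^2 = (15^1)^2 ≡ 15^2 = 225 ≡ 22 (mod 29)
15^3 = 15^2 · 15^1 ≡ 22 · 15 ≡ 11 (mod 29).

11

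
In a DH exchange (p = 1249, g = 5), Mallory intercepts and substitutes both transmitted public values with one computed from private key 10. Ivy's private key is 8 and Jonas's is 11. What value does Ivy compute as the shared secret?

Ivy receives Mallory's public value M = 5^10 mod 1249 instead of the honest one.
5^1 ≡ 5 (mod 1249)
5^2 = (5^1)^2 ≡ 5^2 = 25 ≡ 25 (mod 1249)
5^4 = (5^2)^2 ≡ 25^2 = 625 ≡ 625 (mod 1249)
5^8 = (5^4)^2 ≡ 625^2 = 390625 ≡ 937 (mod 1249)
5^10 = 5^8 · 5^2 ≡ 937 · 25 ≡ 943 (mod 1249).
So M = 943. Ivy computes K = M^8 mod 1249.
943^1 ≡ 943 (mod 1249)
943^2 = (943^1)^2 ≡ 943^2 = 889249 ≡ 1210 (mod 1249)
943^4 = (943^2)^2 ≡ 1210^2 = 1464100 ≡ 272 (mod 1249)
943^8 = (943^4)^2 ≡ 272^2 = 73984 ≡ 293 (mod 1249)

293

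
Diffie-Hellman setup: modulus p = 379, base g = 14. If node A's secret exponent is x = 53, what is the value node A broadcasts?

Public value = 14^{53} \pmod{379}.
14^1 ≡ 14 (mod 379)
14^2 = (14^1)^2 ≡ 14^2 = 196 ≡ 196 (mod 379)
14^4 = (14^2)^2 ≡ 196^2 = 38416 ≡ 137 (mod 379)
14^8 = (14^4)^2 ≡ 137^2 = 18769 ≡ 198 (mod 379)
14^16 = (14^8)^2 ≡ 198^2 = 39204 ≡ 167 (mod 379)
14^32 = (14^16)^2 ≡ 167^2 = 27889 ≡ 222 (mod 379)
14^53 = 14^32 · 14^16 · 14^4 · 14^1 ≡ 222 · 167 · 137 · 14 ≡ 331 (mod 379).

331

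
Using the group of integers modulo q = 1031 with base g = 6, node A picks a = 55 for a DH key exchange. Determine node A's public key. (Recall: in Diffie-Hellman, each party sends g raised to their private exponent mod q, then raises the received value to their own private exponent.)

32

Public value = 6^55 mod 1031.
6^1 ≡ 6 (mod 1031)
6^2 = (6^1)^2 ≡ 6^2 = 36 ≡ 36 (mod 1031)
6^4 = (6^2)^2 ≡ 36^2 = 1296 ≡ 265 (mod 1031)
6^8 = (6^4)^2 ≡ 265^2 = 70225 ≡ 117 (mod 1031)
6^16 = (6^8)^2 ≡ 117^2 = 13689 ≡ 286 (mod 1031)
6^32 = (6^16)^2 ≡ 286^2 = 81796 ≡ 347 (mod 1031)
6^55 = 6^32 · 6^16 · 6^4 · 6^2 · 6^1 ≡ 347 · 286 · 265 · 36 · 6 ≡ 32 (mod 1031).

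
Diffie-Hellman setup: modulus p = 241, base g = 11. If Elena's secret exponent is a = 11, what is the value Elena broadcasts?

38

Public value = 11^11 mod 241.
11^1 ≡ 11 (mod 241)
11^2 = (11^1)^2 ≡ 11^2 = 121 ≡ 121 (mod 241)
11^4 = (11^2)^2 ≡ 121^2 = 14641 ≡ 181 (mod 241)
11^8 = (11^4)^2 ≡ 181^2 = 32761 ≡ 226 (mod 241)
11^11 = 11^8 · 11^2 · 11^1 ≡ 226 · 121 · 11 ≡ 38 (mod 241).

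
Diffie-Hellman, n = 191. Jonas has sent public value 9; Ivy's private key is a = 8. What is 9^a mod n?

96

Shared key K = 9^8 mod 191.
9^1 ≡ 9 (mod 191)
9^2 = (9^1)^2 ≡ 9^2 = 81 ≡ 81 (mod 191)
9^4 = (9^2)^2 ≡ 81^2 = 6561 ≡ 67 (mod 191)
9^8 = (9^4)^2 ≡ 67^2 = 4489 ≡ 96 (mod 191)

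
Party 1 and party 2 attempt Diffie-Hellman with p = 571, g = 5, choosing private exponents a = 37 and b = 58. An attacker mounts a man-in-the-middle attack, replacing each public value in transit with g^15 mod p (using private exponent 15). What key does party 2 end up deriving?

Party 2 receives an attacker's public value M = 5^15 mod 571 instead of the honest one.
5^1 ≡ 5 (mod 571)
5^2 = (5^1)^2 ≡ 5^2 = 25 ≡ 25 (mod 571)
5^4 = (5^2)^2 ≡ 25^2 = 625 ≡ 54 (mod 571)
5^8 = (5^4)^2 ≡ 54^2 = 2916 ≡ 61 (mod 571)
5^15 = 5^8 · 5^4 · 5^2 · 5^1 ≡ 61 · 54 · 25 · 5 ≡ 59 (mod 571).
So M = 59. Party 2 computes K = M^58 mod 571.
59^1 ≡ 59 (mod 571)
59^2 = (59^1)^2 ≡ 59^2 = 3481 ≡ 55 (mod 571)
59^4 = (59^2)^2 ≡ 55^2 = 3025 ≡ 170 (mod 571)
59^8 = (59^4)^2 ≡ 170^2 = 28900 ≡ 350 (mod 571)
59^16 = (59^8)^2 ≡ 350^2 = 122500 ≡ 306 (mod 571)
59^32 = (59^16)^2 ≡ 306^2 = 93636 ≡ 563 (mod 571)
59^58 = 59^32 · 59^16 · 59^8 · 59^2 ≡ 563 · 306 · 350 · 55 ≡ 59 (mod 571).

59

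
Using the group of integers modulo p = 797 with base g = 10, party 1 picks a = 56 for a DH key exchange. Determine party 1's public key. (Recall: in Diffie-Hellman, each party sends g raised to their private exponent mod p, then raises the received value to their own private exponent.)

Public value = 10^56 mod 797.
10^1 ≡ 10 (mod 797)
10^2 = (10^1)^2 ≡ 10^2 = 100 ≡ 100 (mod 797)
10^4 = (10^2)^2 ≡ 100^2 = 10000 ≡ 436 (mod 797)
10^8 = (10^4)^2 ≡ 436^2 = 190096 ≡ 410 (mod 797)
10^16 = (10^8)^2 ≡ 410^2 = 168100 ≡ 730 (mod 797)
10^32 = (10^16)^2 ≡ 730^2 = 532900 ≡ 504 (mod 797)
10^56 = 10^32 · 10^16 · 10^8 ≡ 504 · 730 · 410 ≡ 604 (mod 797).

604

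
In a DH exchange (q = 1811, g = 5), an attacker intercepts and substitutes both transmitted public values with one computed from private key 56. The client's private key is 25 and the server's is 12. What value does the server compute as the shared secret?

The server receives an attacker's public value M = 5^56 mod 1811 instead of the honest one.
5^1 ≡ 5 (mod 1811)
5^2 = (5^1)^2 ≡ 5^2 = 25 ≡ 25 (mod 1811)
5^4 = (5^2)^2 ≡ 25^2 = 625 ≡ 625 (mod 1811)
5^8 = (5^4)^2 ≡ 625^2 = 390625 ≡ 1260 (mod 1811)
5^16 = (5^8)^2 ≡ 1260^2 = 1587600 ≡ 1164 (mod 1811)
5^32 = (5^16)^2 ≡ 1164^2 = 1354896 ≡ 268 (mod 1811)
5^56 = 5^32 · 5^16 · 5^8 ≡ 268 · 1164 · 1260 ≡ 80 (mod 1811).
So M = 80. The server computes K = M^12 mod 1811.
80^1 ≡ 80 (mod 1811)
80^2 = (80^1)^2 ≡ 80^2 = 6400 ≡ 967 (mod 1811)
80^4 = (80^2)^2 ≡ 967^2 = 935089 ≡ 613 (mod 1811)
80^8 = (80^4)^2 ≡ 613^2 = 375769 ≡ 892 (mod 1811)
80^12 = 80^8 · 80^4 ≡ 892 · 613 ≡ 1685 (mod 1811).

1685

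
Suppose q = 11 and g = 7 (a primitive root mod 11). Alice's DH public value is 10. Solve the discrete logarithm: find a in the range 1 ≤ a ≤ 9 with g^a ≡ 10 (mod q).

5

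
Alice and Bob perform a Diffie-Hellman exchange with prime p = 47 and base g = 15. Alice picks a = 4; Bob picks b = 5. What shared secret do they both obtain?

Bob sends B = g^b mod p = 15^5 mod 47.
15^1 ≡ 15 (mod 47)
15^2 = (15^1)^2 ≡ 15^2 = 225 ≡ 37 (mod 47)
15^4 = (15^2)^2 ≡ 37^2 = 1369 ≡ 6 (mod 47)
15^5 = 15^4 · 15^1 ≡ 6 · 15 ≡ 43 (mod 47).
So B = 43. Alice then computes K = B^a mod p = 43^4 mod 47.
43^1 ≡ 43 (mod 47)
43^2 = (43^1)^2 ≡ 43^2 = 1849 ≡ 16 (mod 47)
43^4 = (43^2)^2 ≡ 16^2 = 256 ≡ 21 (mod 47)

21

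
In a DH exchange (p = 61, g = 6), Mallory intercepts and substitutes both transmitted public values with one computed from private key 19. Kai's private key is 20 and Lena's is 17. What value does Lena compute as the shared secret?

26

Lena receives Mallory's public value M = 6^19 mod 61 instead of the honest one.
6^1 ≡ 6 (mod 61)
6^2 = (6^1)^2 ≡ 6^2 = 36 ≡ 36 (mod 61)
6^4 = (6^2)^2 ≡ 36^2 = 1296 ≡ 15 (mod 61)
6^8 = (6^4)^2 ≡ 15^2 = 225 ≡ 42 (mod 61)
6^16 = (6^8)^2 ≡ 42^2 = 1764 ≡ 56 (mod 61)
6^19 = 6^16 · 6^2 · 6^1 ≡ 56 · 36 · 6 ≡ 18 (mod 61).
So M = 18. Lena computes K = M^17 mod 61.
18^1 ≡ 18 (mod 61)
18^2 = (18^1)^2 ≡ 18^2 = 324 ≡ 19 (mod 61)
18^4 = (18^2)^2 ≡ 19^2 = 361 ≡ 56 (mod 61)
18^8 = (18^4)^2 ≡ 56^2 = 3136 ≡ 25 (mod 61)
18^16 = (18^8)^2 ≡ 25^2 = 625 ≡ 15 (mod 61)
18^17 = 18^16 · 18^1 ≡ 15 · 18 ≡ 26 (mod 61).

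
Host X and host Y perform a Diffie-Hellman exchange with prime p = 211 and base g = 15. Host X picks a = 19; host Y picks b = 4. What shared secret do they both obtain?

196

Host X sends A = g^a mod p = 15^19 mod 211.
15^1 ≡ 15 (mod 211)
15^2 = (15^1)^2 ≡ 15^2 = 225 ≡ 14 (mod 211)
15^4 = (15^2)^2 ≡ 14^2 = 196 ≡ 196 (mod 211)
15^8 = (15^4)^2 ≡ 196^2 = 38416 ≡ 14 (mod 211)
15^16 = (15^8)^2 ≡ 14^2 = 196 ≡ 196 (mod 211)
15^19 = 15^16 · 15^2 · 15^1 ≡ 196 · 14 · 15 ≡ 15 (mod 211).
So A = 15. Host Y then computes K = A^b mod p = 15^4 mod 211.
15^1 ≡ 15 (mod 211)
15^2 = (15^1)^2 ≡ 15^2 = 225 ≡ 14 (mod 211)
15^4 = (15^2)^2 ≡ 14^2 = 196 ≡ 196 (mod 211)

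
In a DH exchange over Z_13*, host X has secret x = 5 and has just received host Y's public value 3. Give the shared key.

Shared key K = 3^5 mod 13.
3^1 ≡ 3 (mod 13)
3^2 = (3^1)^2 ≡ 3^2 = 9 ≡ 9 (mod 13)
3^4 = (3^2)^2 ≡ 9^2 = 81 ≡ 3 (mod 13)
3^5 = 3^4 · 3^1 ≡ 3 · 3 ≡ 9 (mod 13).

9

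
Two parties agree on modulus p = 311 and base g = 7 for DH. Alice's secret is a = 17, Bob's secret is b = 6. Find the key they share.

113

Alice sends A = g^a mod p = 7^17 mod 311.
7^1 ≡ 7 (mod 311)
7^2 = (7^1)^2 ≡ 7^2 = 49 ≡ 49 (mod 311)
7^4 = (7^2)^2 ≡ 49^2 = 2401 ≡ 224 (mod 311)
7^8 = (7^4)^2 ≡ 224^2 = 50176 ≡ 105 (mod 311)
7^16 = (7^8)^2 ≡ 105^2 = 11025 ≡ 140 (mod 311)
7^17 = 7^16 · 7^1 ≡ 140 · 7 ≡ 47 (mod 311).
So A = 47. Bob then computes K = A^b mod p = 47^6 mod 311.
47^1 ≡ 47 (mod 311)
47^2 = (47^1)^2 ≡ 47^2 = 2209 ≡ 32 (mod 311)
47^4 = (47^2)^2 ≡ 32^2 = 1024 ≡ 91 (mod 311)
47^6 = 47^4 · 47^2 ≡ 91 · 32 ≡ 113 (mod 311).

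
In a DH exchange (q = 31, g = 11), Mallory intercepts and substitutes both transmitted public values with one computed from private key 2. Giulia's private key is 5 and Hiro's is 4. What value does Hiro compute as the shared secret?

Hiro receives Mallory's public value M = 11^2 mod 31 instead of the honest one.
11^1 ≡ 11 (mod 31)
11^2 = (11^1)^2 ≡ 11^2 = 121 ≡ 28 (mod 31)
So M = 28. Hiro computes K = M^4 mod 31.
28^1 ≡ 28 (mod 31)
28^2 = (28^1)^2 ≡ 28^2 = 784 ≡ 9 (mod 31)
28^4 = (28^2)^2 ≡ 9^2 = 81 ≡ 19 (mod 31)

19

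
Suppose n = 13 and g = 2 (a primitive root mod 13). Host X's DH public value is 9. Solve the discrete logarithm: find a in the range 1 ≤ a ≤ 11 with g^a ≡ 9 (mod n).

Try successive powers of 2 modulo 13:
2^1 ≡ 2
2^2 ≡ 4
2^3 ≡ 8
2^4 ≡ 3
2^5 ≡ 6
2^6 ≡ 12
2^7 ≡ 11
2^8 ≡ 9
Found: a = 8.

8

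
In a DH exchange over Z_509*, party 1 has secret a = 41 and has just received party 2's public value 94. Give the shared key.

225

Shared key K = 94^41 mod 509.
94^1 ≡ 94 (mod 509)
94^2 = (94^1)^2 ≡ 94^2 = 8836 ≡ 183 (mod 509)
94^4 = (94^2)^2 ≡ 183^2 = 33489 ≡ 404 (mod 509)
94^8 = (94^4)^2 ≡ 404^2 = 163216 ≡ 336 (mod 509)
94^16 = (94^8)^2 ≡ 336^2 = 112896 ≡ 407 (mod 509)
94^32 = (94^16)^2 ≡ 407^2 = 165649 ≡ 224 (mod 509)
94^41 = 94^32 · 94^8 · 94^1 ≡ 224 · 336 · 94 ≡ 225 (mod 509).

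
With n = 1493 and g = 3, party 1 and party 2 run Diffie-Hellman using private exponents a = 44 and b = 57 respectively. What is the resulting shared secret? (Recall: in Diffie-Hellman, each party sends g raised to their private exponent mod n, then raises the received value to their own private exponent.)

959

Party 2 sends B = g^b mod n = 3^57 mod 1493.
3^1 ≡ 3 (mod 1493)
3^2 = (3^1)^2 ≡ 3^2 = 9 ≡ 9 (mod 1493)
3^4 = (3^2)^2 ≡ 9^2 = 81 ≡ 81 (mod 1493)
3^8 = (3^4)^2 ≡ 81^2 = 6561 ≡ 589 (mod 1493)
3^16 = (3^8)^2 ≡ 589^2 = 346921 ≡ 545 (mod 1493)
3^32 = (3^16)^2 ≡ 545^2 = 297025 ≡ 1411 (mod 1493)
3^57 = 3^32 · 3^16 · 3^8 · 3^1 ≡ 1411 · 545 · 589 · 3 ≡ 526 (mod 1493).
So B = 526. Party 1 then computes K = B^a mod n = 526^44 mod 1493.
526^1 ≡ 526 (mod 1493)
526^2 = (526^1)^2 ≡ 526^2 = 276676 ≡ 471 (mod 1493)
526^4 = (526^2)^2 ≡ 471^2 = 221841 ≡ 877 (mod 1493)
526^8 = (526^4)^2 ≡ 877^2 = 769129 ≡ 234 (mod 1493)
526^16 = (526^8)^2 ≡ 234^2 = 54756 ≡ 1008 (mod 1493)
526^32 = (526^16)^2 ≡ 1008^2 = 1016064 ≡ 824 (mod 1493)
526^44 = 526^32 · 526^8 · 526^4 ≡ 824 · 234 · 877 ≡ 959 (mod 1493).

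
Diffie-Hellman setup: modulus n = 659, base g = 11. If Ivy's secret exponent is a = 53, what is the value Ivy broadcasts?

95

Public value = 11^53 mod 659.
11^1 ≡ 11 (mod 659)
11^2 = (11^1)^2 ≡ 11^2 = 121 ≡ 121 (mod 659)
11^4 = (11^2)^2 ≡ 121^2 = 14641 ≡ 143 (mod 659)
11^8 = (11^4)^2 ≡ 143^2 = 20449 ≡ 20 (mod 659)
11^16 = (11^8)^2 ≡ 20^2 = 400 ≡ 400 (mod 659)
11^32 = (11^16)^2 ≡ 400^2 = 160000 ≡ 522 (mod 659)
11^53 = 11^32 · 11^16 · 11^4 · 11^1 ≡ 522 · 400 · 143 · 11 ≡ 95 (mod 659).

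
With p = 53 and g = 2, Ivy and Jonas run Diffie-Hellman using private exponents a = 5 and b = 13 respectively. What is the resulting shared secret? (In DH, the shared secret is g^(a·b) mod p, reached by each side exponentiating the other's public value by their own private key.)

Ivy sends A = g^a mod p = 2^5 mod 53.
2^1 ≡ 2 (mod 53)
2^2 = (2^1)^2 ≡ 2^2 = 4 ≡ 4 (mod 53)
2^4 = (2^2)^2 ≡ 4^2 = 16 ≡ 16 (mod 53)
2^5 = 2^4 · 2^1 ≡ 16 · 2 ≡ 32 (mod 53).
So A = 32. Jonas then computes K = A^b mod p = 32^13 mod 53.
32^1 ≡ 32 (mod 53)
32^2 = (32^1)^2 ≡ 32^2 = 1024 ≡ 17 (mod 53)
32^4 = (32^2)^2 ≡ 17^2 = 289 ≡ 24 (mod 53)
32^8 = (32^4)^2 ≡ 24^2 = 576 ≡ 46 (mod 53)
32^13 = 32^8 · 32^4 · 32^1 ≡ 46 · 24 · 32 ≡ 30 (mod 53).

30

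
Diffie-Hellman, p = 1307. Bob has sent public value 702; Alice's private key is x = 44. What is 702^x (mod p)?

1193

Shared key K = 702^44 mod 1307.
702^1 ≡ 702 (mod 1307)
702^2 = (702^1)^2 ≡ 702^2 = 492804 ≡ 65 (mod 1307)
702^4 = (702^2)^2 ≡ 65^2 = 4225 ≡ 304 (mod 1307)
702^8 = (702^4)^2 ≡ 304^2 = 92416 ≡ 926 (mod 1307)
702^16 = (702^8)^2 ≡ 926^2 = 857476 ≡ 84 (mod 1307)
702^32 = (702^16)^2 ≡ 84^2 = 7056 ≡ 521 (mod 1307)
702^44 = 702^32 · 702^8 · 702^4 ≡ 521 · 926 · 304 ≡ 1193 (mod 1307).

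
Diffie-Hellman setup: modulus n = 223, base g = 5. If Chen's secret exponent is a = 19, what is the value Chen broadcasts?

Public value = 5^19 mod 223.
5^1 ≡ 5 (mod 223)
5^2 = (5^1)^2 ≡ 5^2 = 25 ≡ 25 (mod 223)
5^4 = (5^2)^2 ≡ 25^2 = 625 ≡ 179 (mod 223)
5^8 = (5^4)^2 ≡ 179^2 = 32041 ≡ 152 (mod 223)
5^16 = (5^8)^2 ≡ 152^2 = 23104 ≡ 135 (mod 223)
5^19 = 5^16 · 5^2 · 5^1 ≡ 135 · 25 · 5 ≡ 150 (mod 223).

150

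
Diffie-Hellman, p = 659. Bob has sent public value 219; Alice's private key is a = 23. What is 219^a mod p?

428

Shared key K = 219^23 mod 659.
219^1 ≡ 219 (mod 659)
219^2 = (219^1)^2 ≡ 219^2 = 47961 ≡ 513 (mod 659)
219^4 = (219^2)^2 ≡ 513^2 = 263169 ≡ 228 (mod 659)
219^8 = (219^4)^2 ≡ 228^2 = 51984 ≡ 582 (mod 659)
219^16 = (219^8)^2 ≡ 582^2 = 338724 ≡ 657 (mod 659)
219^23 = 219^16 · 219^4 · 219^2 · 219^1 ≡ 657 · 228 · 513 · 219 ≡ 428 (mod 659).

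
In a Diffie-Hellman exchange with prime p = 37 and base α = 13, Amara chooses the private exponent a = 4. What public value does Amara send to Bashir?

Public value = 13^4 mod 37.
13^1 ≡ 13 (mod 37)
13^2 = (13^1)^2 ≡ 13^2 = 169 ≡ 21 (mod 37)
13^4 = (13^2)^2 ≡ 21^2 = 441 ≡ 34 (mod 37)

34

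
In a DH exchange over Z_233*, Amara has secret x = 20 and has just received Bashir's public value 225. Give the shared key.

Shared key K = 225^20 mod 233.
225^1 ≡ 225 (mod 233)
225^2 = (225^1)^2 ≡ 225^2 = 50625 ≡ 64 (mod 233)
225^4 = (225^2)^2 ≡ 64^2 = 4096 ≡ 135 (mod 233)
225^8 = (225^4)^2 ≡ 135^2 = 18225 ≡ 51 (mod 233)
225^16 = (225^8)^2 ≡ 51^2 = 2601 ≡ 38 (mod 233)
225^20 = 225^16 · 225^4 ≡ 38 · 135 ≡ 4 (mod 233).

4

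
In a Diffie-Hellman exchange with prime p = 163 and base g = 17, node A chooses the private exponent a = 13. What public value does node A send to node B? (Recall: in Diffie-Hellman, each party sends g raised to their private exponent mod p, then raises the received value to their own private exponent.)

142

Public value = 17^13 mod 163.
17^1 ≡ 17 (mod 163)
17^2 = (17^1)^2 ≡ 17^2 = 289 ≡ 126 (mod 163)
17^4 = (17^2)^2 ≡ 126^2 = 15876 ≡ 65 (mod 163)
17^8 = (17^4)^2 ≡ 65^2 = 4225 ≡ 150 (mod 163)
17^13 = 17^8 · 17^4 · 17^1 ≡ 150 · 65 · 17 ≡ 142 (mod 163).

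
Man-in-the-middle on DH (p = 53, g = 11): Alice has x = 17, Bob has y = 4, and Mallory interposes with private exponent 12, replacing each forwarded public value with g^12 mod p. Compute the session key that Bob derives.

49

Bob receives Mallory's public value M = 11^12 mod 53 instead of the honest one.
11^1 ≡ 11 (mod 53)
11^2 = (11^1)^2 ≡ 11^2 = 121 ≡ 15 (mod 53)
11^4 = (11^2)^2 ≡ 15^2 = 225 ≡ 13 (mod 53)
11^8 = (11^4)^2 ≡ 13^2 = 169 ≡ 10 (mod 53)
11^12 = 11^8 · 11^4 ≡ 10 · 13 ≡ 24 (mod 53).
So M = 24. Bob computes K = M^4 mod 53.
24^1 ≡ 24 (mod 53)
24^2 = (24^1)^2 ≡ 24^2 = 576 ≡ 46 (mod 53)
24^4 = (24^2)^2 ≡ 46^2 = 2116 ≡ 49 (mod 53)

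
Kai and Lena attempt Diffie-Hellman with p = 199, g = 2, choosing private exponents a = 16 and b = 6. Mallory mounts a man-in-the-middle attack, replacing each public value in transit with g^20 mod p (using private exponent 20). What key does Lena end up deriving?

Lena receives Mallory's public value M = 2^20 mod 199 instead of the honest one.
2^1 ≡ 2 (mod 199)
2^2 = (2^1)^2 ≡ 2^2 = 4 ≡ 4 (mod 199)
2^4 = (2^2)^2 ≡ 4^2 = 16 ≡ 16 (mod 199)
2^8 = (2^4)^2 ≡ 16^2 = 256 ≡ 57 (mod 199)
2^16 = (2^8)^2 ≡ 57^2 = 3249 ≡ 65 (mod 199)
2^20 = 2^16 · 2^4 ≡ 65 · 16 ≡ 45 (mod 199).
So M = 45. Lena computes K = M^6 mod 199.
45^1 ≡ 45 (mod 199)
45^2 = (45^1)^2 ≡ 45^2 = 2025 ≡ 35 (mod 199)
45^4 = (45^2)^2 ≡ 35^2 = 1225 ≡ 31 (mod 199)
45^6 = 45^4 · 45^2 ≡ 31 · 35 ≡ 90 (mod 199).

90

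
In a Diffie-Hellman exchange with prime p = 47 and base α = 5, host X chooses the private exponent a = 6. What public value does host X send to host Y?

Public value = 5^6 mod 47.
5^1 ≡ 5 (mod 47)
5^2 = (5^1)^2 ≡ 5^2 = 25 ≡ 25 (mod 47)
5^4 = (5^2)^2 ≡ 25^2 = 625 ≡ 14 (mod 47)
5^6 = 5^4 · 5^2 ≡ 14 · 25 ≡ 21 (mod 47).

21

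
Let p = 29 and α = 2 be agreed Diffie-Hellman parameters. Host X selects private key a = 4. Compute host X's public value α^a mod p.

16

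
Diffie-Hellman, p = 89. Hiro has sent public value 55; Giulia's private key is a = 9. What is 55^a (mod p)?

55

Shared key K = 55^9 mod 89.
55^1 ≡ 55 (mod 89)
55^2 = (55^1)^2 ≡ 55^2 = 3025 ≡ 88 (mod 89)
55^4 = (55^2)^2 ≡ 88^2 = 7744 ≡ 1 (mod 89)
55^8 = (55^4)^2 ≡ 1^2 = 1 ≡ 1 (mod 89)
55^9 = 55^8 · 55^1 ≡ 1 · 55 ≡ 55 (mod 89).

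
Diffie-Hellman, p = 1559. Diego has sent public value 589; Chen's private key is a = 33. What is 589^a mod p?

Shared key K = 589^33 mod 1559.
589^1 ≡ 589 (mod 1559)
589^2 = (589^1)^2 ≡ 589^2 = 346921 ≡ 823 (mod 1559)
589^4 = (589^2)^2 ≡ 823^2 = 677329 ≡ 723 (mod 1559)
589^8 = (589^4)^2 ≡ 723^2 = 522729 ≡ 464 (mod 1559)
589^16 = (589^8)^2 ≡ 464^2 = 215296 ≡ 154 (mod 1559)
589^32 = (589^16)^2 ≡ 154^2 = 23716 ≡ 331 (mod 1559)
589^33 = 589^32 · 589^1 ≡ 331 · 589 ≡ 84 (mod 1559).

84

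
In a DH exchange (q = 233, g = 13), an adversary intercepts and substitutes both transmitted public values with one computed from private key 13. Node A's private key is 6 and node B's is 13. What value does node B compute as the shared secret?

Node B receives an adversary's public value M = 13^13 mod 233 instead of the honest one.
13^1 ≡ 13 (mod 233)
13^2 = (13^1)^2 ≡ 13^2 = 169 ≡ 169 (mod 233)
13^4 = (13^2)^2 ≡ 169^2 = 28561 ≡ 135 (mod 233)
13^8 = (13^4)^2 ≡ 135^2 = 18225 ≡ 51 (mod 233)
13^13 = 13^8 · 13^4 · 13^1 ≡ 51 · 135 · 13 ≡ 33 (mod 233).
So M = 33. Node B computes K = M^13 mod 233.
33^1 ≡ 33 (mod 233)
33^2 = (33^1)^2 ≡ 33^2 = 1089 ≡ 157 (mod 233)
33^4 = (33^2)^2 ≡ 157^2 = 24649 ≡ 184 (mod 233)
33^8 = (33^4)^2 ≡ 184^2 = 33856 ≡ 71 (mod 233)
33^13 = 33^8 · 33^4 · 33^1 ≡ 71 · 184 · 33 ≡ 62 (mod 233).

62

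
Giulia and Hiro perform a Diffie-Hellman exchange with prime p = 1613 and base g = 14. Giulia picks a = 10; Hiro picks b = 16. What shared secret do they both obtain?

918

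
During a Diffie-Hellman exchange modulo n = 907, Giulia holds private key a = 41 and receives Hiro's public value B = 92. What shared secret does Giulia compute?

505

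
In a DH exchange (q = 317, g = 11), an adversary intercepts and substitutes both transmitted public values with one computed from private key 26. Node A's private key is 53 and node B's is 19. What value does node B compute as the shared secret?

Node B receives an adversary's public value M = 11^26 mod 317 instead of the honest one.
11^1 ≡ 11 (mod 317)
11^2 = (11^1)^2 ≡ 11^2 = 121 ≡ 121 (mod 317)
11^4 = (11^2)^2 ≡ 121^2 = 14641 ≡ 59 (mod 317)
11^8 = (11^4)^2 ≡ 59^2 = 3481 ≡ 311 (mod 317)
11^16 = (11^8)^2 ≡ 311^2 = 96721 ≡ 36 (mod 317)
11^26 = 11^16 · 11^8 · 11^2 ≡ 36 · 311 · 121 ≡ 175 (mod 317).
So M = 175. Node B computes K = M^19 mod 317.
175^1 ≡ 175 (mod 317)
175^2 = (175^1)^2 ≡ 175^2 = 30625 ≡ 193 (mod 317)
175^4 = (175^2)^2 ≡ 193^2 = 37249 ≡ 160 (mod 317)
175^8 = (175^4)^2 ≡ 160^2 = 25600 ≡ 240 (mod 317)
175^16 = (175^8)^2 ≡ 240^2 = 57600 ≡ 223 (mod 317)
175^19 = 175^16 · 175^2 · 175^1 ≡ 223 · 193 · 175 ≡ 222 (mod 317).

222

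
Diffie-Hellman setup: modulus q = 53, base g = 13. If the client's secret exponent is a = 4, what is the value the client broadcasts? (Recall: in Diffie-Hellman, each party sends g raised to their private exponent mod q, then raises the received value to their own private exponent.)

47

Public value = 13^4 (mod 53).
13^1 ≡ 13 (mod 53)
13^2 = (13^1)^2 ≡ 13^2 = 169 ≡ 10 (mod 53)
13^4 = (13^2)^2 ≡ 10^2 = 100 ≡ 47 (mod 53)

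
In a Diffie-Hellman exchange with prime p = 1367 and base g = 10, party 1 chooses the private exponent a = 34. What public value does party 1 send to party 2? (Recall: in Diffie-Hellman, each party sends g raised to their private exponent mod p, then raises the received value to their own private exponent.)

1289

Public value = 10^34 mod 1367.
10^1 ≡ 10 (mod 1367)
10^2 = (10^1)^2 ≡ 10^2 = 100 ≡ 100 (mod 1367)
10^4 = (10^2)^2 ≡ 100^2 = 10000 ≡ 431 (mod 1367)
10^8 = (10^4)^2 ≡ 431^2 = 185761 ≡ 1216 (mod 1367)
10^16 = (10^8)^2 ≡ 1216^2 = 1478656 ≡ 929 (mod 1367)
10^32 = (10^16)^2 ≡ 929^2 = 863041 ≡ 464 (mod 1367)
10^34 = 10^32 · 10^2 ≡ 464 · 100 ≡ 1289 (mod 1367).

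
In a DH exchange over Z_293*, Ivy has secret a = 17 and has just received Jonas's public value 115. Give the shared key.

77

Shared key K = 115^17 mod 293.
115^1 ≡ 115 (mod 293)
115^2 = (115^1)^2 ≡ 115^2 = 13225 ≡ 40 (mod 293)
115^4 = (115^2)^2 ≡ 40^2 = 1600 ≡ 135 (mod 293)
115^8 = (115^4)^2 ≡ 135^2 = 18225 ≡ 59 (mod 293)
115^16 = (115^8)^2 ≡ 59^2 = 3481 ≡ 258 (mod 293)
115^17 = 115^16 · 115^1 ≡ 258 · 115 ≡ 77 (mod 293).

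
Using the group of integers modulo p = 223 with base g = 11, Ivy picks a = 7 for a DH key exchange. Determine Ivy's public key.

Public value = 11^7 (mod 223).
11^1 ≡ 11 (mod 223)
11^2 = (11^1)^2 ≡ 11^2 = 121 ≡ 121 (mod 223)
11^4 = (11^2)^2 ≡ 121^2 = 14641 ≡ 146 (mod 223)
11^7 = 11^4 · 11^2 · 11^1 ≡ 146 · 121 · 11 ≡ 93 (mod 223).

93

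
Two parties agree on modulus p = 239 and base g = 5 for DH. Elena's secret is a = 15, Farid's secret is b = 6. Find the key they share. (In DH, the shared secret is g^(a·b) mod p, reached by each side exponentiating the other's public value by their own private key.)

91

Elena sends A = g^a mod p = 5^15 mod 239.
5^1 ≡ 5 (mod 239)
5^2 = (5^1)^2 ≡ 5^2 = 25 ≡ 25 (mod 239)
5^4 = (5^2)^2 ≡ 25^2 = 625 ≡ 147 (mod 239)
5^8 = (5^4)^2 ≡ 147^2 = 21609 ≡ 99 (mod 239)
5^15 = 5^8 · 5^4 · 5^2 · 5^1 ≡ 99 · 147 · 25 · 5 ≡ 96 (mod 239).
So A = 96. Farid then computes K = A^b mod p = 96^6 mod 239.
96^1 ≡ 96 (mod 239)
96^2 = (96^1)^2 ≡ 96^2 = 9216 ≡ 134 (mod 239)
96^4 = (96^2)^2 ≡ 134^2 = 17956 ≡ 31 (mod 239)
96^6 = 96^4 · 96^2 ≡ 31 · 134 ≡ 91 (mod 239).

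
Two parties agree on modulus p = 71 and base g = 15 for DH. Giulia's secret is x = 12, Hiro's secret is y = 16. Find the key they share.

Hiro sends B = g^y mod p = 15^16 mod 71.
15^1 ≡ 15 (mod 71)
15^2 = (15^1)^2 ≡ 15^2 = 225 ≡ 12 (mod 71)
15^4 = (15^2)^2 ≡ 12^2 = 144 ≡ 2 (mod 71)
15^8 = (15^4)^2 ≡ 2^2 = 4 ≡ 4 (mod 71)
15^16 = (15^8)^2 ≡ 4^2 = 16 ≡ 16 (mod 71)
So B = 16. Giulia then computes K = B^x mod p = 16^12 mod 71.
16^1 ≡ 16 (mod 71)
16^2 = (16^1)^2 ≡ 16^2 = 256 ≡ 43 (mod 71)
16^4 = (16^2)^2 ≡ 43^2 = 1849 ≡ 3 (mod 71)
16^8 = (16^4)^2 ≡ 3^2 = 9 ≡ 9 (mod 71)
16^12 = 16^8 · 16^4 ≡ 9 · 3 ≡ 27 (mod 71).

27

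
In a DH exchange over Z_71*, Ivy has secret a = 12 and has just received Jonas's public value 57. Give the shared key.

Shared key K = 57^12 mod 71.
57^1 ≡ 57 (mod 71)
57^2 = (57^1)^2 ≡ 57^2 = 3249 ≡ 54 (mod 71)
57^4 = (57^2)^2 ≡ 54^2 = 2916 ≡ 5 (mod 71)
57^8 = (57^4)^2 ≡ 5^2 = 25 ≡ 25 (mod 71)
57^12 = 57^8 · 57^4 ≡ 25 · 5 ≡ 54 (mod 71).

54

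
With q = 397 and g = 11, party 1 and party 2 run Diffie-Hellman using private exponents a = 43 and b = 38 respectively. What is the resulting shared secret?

Party 1 sends A = g^a mod q = 11^43 mod 397.
11^1 ≡ 11 (mod 397)
11^2 = (11^1)^2 ≡ 11^2 = 121 ≡ 121 (mod 397)
11^4 = (11^2)^2 ≡ 121^2 = 14641 ≡ 349 (mod 397)
11^8 = (11^4)^2 ≡ 349^2 = 121801 ≡ 319 (mod 397)
11^16 = (11^8)^2 ≡ 319^2 = 101761 ≡ 129 (mod 397)
11^32 = (11^16)^2 ≡ 129^2 = 16641 ≡ 364 (mod 397)
11^43 = 11^32 · 11^8 · 11^2 · 11^1 ≡ 364 · 319 · 121 · 11 ≡ 281 (mod 397).
So A = 281. Party 2 then computes K = A^b mod q = 281^38 mod 397.
281^1 ≡ 281 (mod 397)
281^2 = (281^1)^2 ≡ 281^2 = 78961 ≡ 355 (mod 397)
281^4 = (281^2)^2 ≡ 355^2 = 126025 ≡ 176 (mod 397)
281^8 = (281^4)^2 ≡ 176^2 = 30976 ≡ 10 (mod 397)
281^16 = (281^8)^2 ≡ 10^2 = 100 ≡ 100 (mod 397)
281^32 = (281^16)^2 ≡ 100^2 = 10000 ≡ 75 (mod 397)
281^38 = 281^32 · 281^4 · 281^2 ≡ 75 · 176 · 355 ≡ 209 (mod 397).

209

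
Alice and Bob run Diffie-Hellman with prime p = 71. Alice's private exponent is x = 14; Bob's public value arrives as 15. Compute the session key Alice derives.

25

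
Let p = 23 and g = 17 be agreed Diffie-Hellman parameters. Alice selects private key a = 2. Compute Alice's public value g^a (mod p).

Public value = 17^2 (mod 23).
17^1 ≡ 17 (mod 23)
17^2 = (17^1)^2 ≡ 17^2 = 289 ≡ 13 (mod 23)

13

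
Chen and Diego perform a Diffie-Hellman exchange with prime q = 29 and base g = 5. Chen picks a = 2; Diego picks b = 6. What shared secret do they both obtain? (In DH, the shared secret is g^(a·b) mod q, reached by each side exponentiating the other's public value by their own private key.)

7

Diego sends B = g^b mod q = 5^6 mod 29.
5^1 ≡ 5 (mod 29)
5^2 = (5^1)^2 ≡ 5^2 = 25 ≡ 25 (mod 29)
5^4 = (5^2)^2 ≡ 25^2 = 625 ≡ 16 (mod 29)
5^6 = 5^4 · 5^2 ≡ 16 · 25 ≡ 23 (mod 29).
So B = 23. Chen then computes K = B^a mod q = 23^2 mod 29.
23^1 ≡ 23 (mod 29)
23^2 = (23^1)^2 ≡ 23^2 = 529 ≡ 7 (mod 29)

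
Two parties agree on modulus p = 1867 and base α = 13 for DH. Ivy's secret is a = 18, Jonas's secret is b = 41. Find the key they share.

1469

Jonas sends B = α^b mod p = 13^41 mod 1867.
13^1 ≡ 13 (mod 1867)
13^2 = (13^1)^2 ≡ 13^2 = 169 ≡ 169 (mod 1867)
13^4 = (13^2)^2 ≡ 169^2 = 28561 ≡ 556 (mod 1867)
13^8 = (13^4)^2 ≡ 556^2 = 309136 ≡ 1081 (mod 1867)
13^16 = (13^8)^2 ≡ 1081^2 = 1168561 ≡ 1686 (mod 1867)
13^32 = (13^16)^2 ≡ 1686^2 = 2842596 ≡ 1022 (mod 1867)
13^41 = 13^32 · 13^8 · 13^1 ≡ 1022 · 1081 · 13 ≡ 1202 (mod 1867).
So B = 1202. Ivy then computes K = B^a mod p = 1202^18 mod 1867.
1202^1 ≡ 1202 (mod 1867)
1202^2 = (1202^1)^2 ≡ 1202^2 = 1444804 ≡ 1613 (mod 1867)
1202^4 = (1202^2)^2 ≡ 1613^2 = 2601769 ≡ 1038 (mod 1867)
1202^8 = (1202^4)^2 ≡ 1038^2 = 1077444 ≡ 185 (mod 1867)
1202^16 = (1202^8)^2 ≡ 185^2 = 34225 ≡ 619 (mod 1867)
1202^18 = 1202^16 · 1202^2 ≡ 619 · 1613 ≡ 1469 (mod 1867).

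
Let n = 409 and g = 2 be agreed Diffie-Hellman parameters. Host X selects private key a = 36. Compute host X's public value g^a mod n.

216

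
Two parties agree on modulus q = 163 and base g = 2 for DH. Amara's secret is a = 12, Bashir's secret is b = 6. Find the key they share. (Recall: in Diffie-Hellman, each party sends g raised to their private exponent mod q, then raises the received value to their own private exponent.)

85

Amara sends A = g^a mod q = 2^12 mod 163.
2^1 ≡ 2 (mod 163)
2^2 = (2^1)^2 ≡ 2^2 = 4 ≡ 4 (mod 163)
2^4 = (2^2)^2 ≡ 4^2 = 16 ≡ 16 (mod 163)
2^8 = (2^4)^2 ≡ 16^2 = 256 ≡ 93 (mod 163)
2^12 = 2^8 · 2^4 ≡ 93 · 16 ≡ 21 (mod 163).
So A = 21. Bashir then computes K = A^b mod q = 21^6 mod 163.
21^1 ≡ 21 (mod 163)
21^2 = (21^1)^2 ≡ 21^2 = 441 ≡ 115 (mod 163)
21^4 = (21^2)^2 ≡ 115^2 = 13225 ≡ 22 (mod 163)
21^6 = 21^4 · 21^2 ≡ 22 · 115 ≡ 85 (mod 163).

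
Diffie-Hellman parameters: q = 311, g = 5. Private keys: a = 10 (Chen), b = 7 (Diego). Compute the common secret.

Chen sends A = g^a mod q = 5^10 mod 311.
5^1 ≡ 5 (mod 311)
5^2 = (5^1)^2 ≡ 5^2 = 25 ≡ 25 (mod 311)
5^4 = (5^2)^2 ≡ 25^2 = 625 ≡ 3 (mod 311)
5^8 = (5^4)^2 ≡ 3^2 = 9 ≡ 9 (mod 311)
5^10 = 5^8 · 5^2 ≡ 9 · 25 ≡ 225 (mod 311).
So A = 225. Diego then computes K = A^b mod q = 225^7 mod 311.
225^1 ≡ 225 (mod 311)
225^2 = (225^1)^2 ≡ 225^2 = 50625 ≡ 243 (mod 311)
225^4 = (225^2)^2 ≡ 243^2 = 59049 ≡ 270 (mod 311)
225^7 = 225^4 · 225^2 · 225^1 ≡ 270 · 243 · 225 ≡ 13 (mod 311).

13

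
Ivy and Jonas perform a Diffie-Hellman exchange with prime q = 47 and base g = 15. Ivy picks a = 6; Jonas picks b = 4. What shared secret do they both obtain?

Ivy sends A = g^a mod q = 15^6 mod 47.
15^1 ≡ 15 (mod 47)
15^2 = (15^1)^2 ≡ 15^2 = 225 ≡ 37 (mod 47)
15^4 = (15^2)^2 ≡ 37^2 = 1369 ≡ 6 (mod 47)
15^6 = 15^4 · 15^2 ≡ 6 · 37 ≡ 34 (mod 47).
So A = 34. Jonas then computes K = A^b mod q = 34^4 mod 47.
34^1 ≡ 34 (mod 47)
34^2 = (34^1)^2 ≡ 34^2 = 1156 ≡ 28 (mod 47)
34^4 = (34^2)^2 ≡ 28^2 = 784 ≡ 32 (mod 47)

32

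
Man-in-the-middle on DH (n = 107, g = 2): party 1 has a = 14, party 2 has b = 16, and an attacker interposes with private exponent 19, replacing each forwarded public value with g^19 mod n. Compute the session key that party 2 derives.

Party 2 receives an attacker's public value M = 2^19 mod 107 instead of the honest one.
2^1 ≡ 2 (mod 107)
2^2 = (2^1)^2 ≡ 2^2 = 4 ≡ 4 (mod 107)
2^4 = (2^2)^2 ≡ 4^2 = 16 ≡ 16 (mod 107)
2^8 = (2^4)^2 ≡ 16^2 = 256 ≡ 42 (mod 107)
2^16 = (2^8)^2 ≡ 42^2 = 1764 ≡ 52 (mod 107)
2^19 = 2^16 · 2^2 · 2^1 ≡ 52 · 4 · 2 ≡ 95 (mod 107).
So M = 95. Party 2 computes K = M^16 mod 107.
95^1 ≡ 95 (mod 107)
95^2 = (95^1)^2 ≡ 95^2 = 9025 ≡ 37 (mod 107)
95^4 = (95^2)^2 ≡ 37^2 = 1369 ≡ 85 (mod 107)
95^8 = (95^4)^2 ≡ 85^2 = 7225 ≡ 56 (mod 107)
95^16 = (95^8)^2 ≡ 56^2 = 3136 ≡ 33 (mod 107)

33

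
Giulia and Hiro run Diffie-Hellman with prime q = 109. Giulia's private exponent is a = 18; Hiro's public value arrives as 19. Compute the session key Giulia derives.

Shared key K = 19^18 mod 109.
19^1 ≡ 19 (mod 109)
19^2 = (19^1)^2 ≡ 19^2 = 361 ≡ 34 (mod 109)
19^4 = (19^2)^2 ≡ 34^2 = 1156 ≡ 66 (mod 109)
19^8 = (19^4)^2 ≡ 66^2 = 4356 ≡ 105 (mod 109)
19^16 = (19^8)^2 ≡ 105^2 = 11025 ≡ 16 (mod 109)
19^18 = 19^16 · 19^2 ≡ 16 · 34 ≡ 108 (mod 109).

108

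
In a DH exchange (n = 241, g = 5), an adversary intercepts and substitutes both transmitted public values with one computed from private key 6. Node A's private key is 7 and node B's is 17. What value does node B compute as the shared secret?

216

Node B receives an adversary's public value M = 5^6 mod 241 instead of the honest one.
5^1 ≡ 5 (mod 241)
5^2 = (5^1)^2 ≡ 5^2 = 25 ≡ 25 (mod 241)
5^4 = (5^2)^2 ≡ 25^2 = 625 ≡ 143 (mod 241)
5^6 = 5^4 · 5^2 ≡ 143 · 25 ≡ 201 (mod 241).
So M = 201. Node B computes K = M^17 mod 241.
201^1 ≡ 201 (mod 241)
201^2 = (201^1)^2 ≡ 201^2 = 40401 ≡ 154 (mod 241)
201^4 = (201^2)^2 ≡ 154^2 = 23716 ≡ 98 (mod 241)
201^8 = (201^4)^2 ≡ 98^2 = 9604 ≡ 205 (mod 241)
201^16 = (201^8)^2 ≡ 205^2 = 42025 ≡ 91 (mod 241)
201^17 = 201^16 · 201^1 ≡ 91 · 201 ≡ 216 (mod 241).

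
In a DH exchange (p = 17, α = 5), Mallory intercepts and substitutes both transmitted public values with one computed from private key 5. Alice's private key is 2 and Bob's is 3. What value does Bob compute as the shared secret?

Bob receives Mallory's public value M = 5^5 mod 17 instead of the honest one.
5^1 ≡ 5 (mod 17)
5^2 = (5^1)^2 ≡ 5^2 = 25 ≡ 8 (mod 17)
5^4 = (5^2)^2 ≡ 8^2 = 64 ≡ 13 (mod 17)
5^5 = 5^4 · 5^1 ≡ 13 · 5 ≡ 14 (mod 17).
So M = 14. Bob computes K = M^3 mod 17.
14^1 ≡ 14 (mod 17)
14^2 = (14^1)^2 ≡ 14^2 = 196 ≡ 9 (mod 17)
14^3 = 14^2 · 14^1 ≡ 9 · 14 ≡ 7 (mod 17).

7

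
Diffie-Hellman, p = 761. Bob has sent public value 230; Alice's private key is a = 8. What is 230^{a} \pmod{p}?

Shared key K = 230^8 mod 761.
230^1 ≡ 230 (mod 761)
230^2 = (230^1)^2 ≡ 230^2 = 52900 ≡ 391 (mod 761)
230^4 = (230^2)^2 ≡ 391^2 = 152881 ≡ 681 (mod 761)
230^8 = (230^4)^2 ≡ 681^2 = 463761 ≡ 312 (mod 761)

312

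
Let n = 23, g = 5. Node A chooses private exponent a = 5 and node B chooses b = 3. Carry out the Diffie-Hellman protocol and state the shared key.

19

Node A sends A = g^a mod n = 5^5 mod 23.
5^1 ≡ 5 (mod 23)
5^2 = (5^1)^2 ≡ 5^2 = 25 ≡ 2 (mod 23)
5^4 = (5^2)^2 ≡ 2^2 = 4 ≡ 4 (mod 23)
5^5 = 5^4 · 5^1 ≡ 4 · 5 ≡ 20 (mod 23).
So A = 20. Node B then computes K = A^b mod n = 20^3 mod 23.
20^1 ≡ 20 (mod 23)
20^2 = (20^1)^2 ≡ 20^2 = 400 ≡ 9 (mod 23)
20^3 = 20^2 · 20^1 ≡ 9 · 20 ≡ 19 (mod 23).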